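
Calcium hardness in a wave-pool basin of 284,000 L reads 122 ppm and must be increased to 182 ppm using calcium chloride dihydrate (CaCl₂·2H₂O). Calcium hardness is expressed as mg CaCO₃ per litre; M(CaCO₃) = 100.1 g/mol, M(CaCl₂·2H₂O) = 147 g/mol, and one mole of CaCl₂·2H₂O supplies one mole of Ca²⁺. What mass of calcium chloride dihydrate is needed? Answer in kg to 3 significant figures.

Hardness to add: (182 − 122) = 60 mg/L as CaCO₃ × 284,000 L = 17,040 g as CaCO₃.
Moles of Ca²⁺ (1 mol Ca²⁺ ≡ 1 mol CaCO₃): 17,040 / 100.1 g/mol = 170.2 mol.
Mass of CaCl₂·2H₂O: 170.2 × 147 = 25,020 g.

25.0 kg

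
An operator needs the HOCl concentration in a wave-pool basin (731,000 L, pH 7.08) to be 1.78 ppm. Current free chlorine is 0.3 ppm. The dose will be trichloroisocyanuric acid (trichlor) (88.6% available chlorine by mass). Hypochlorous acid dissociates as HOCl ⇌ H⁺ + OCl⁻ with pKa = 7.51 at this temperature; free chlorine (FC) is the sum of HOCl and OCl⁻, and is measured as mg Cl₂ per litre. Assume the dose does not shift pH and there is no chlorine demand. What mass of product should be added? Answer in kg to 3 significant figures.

1.77 kg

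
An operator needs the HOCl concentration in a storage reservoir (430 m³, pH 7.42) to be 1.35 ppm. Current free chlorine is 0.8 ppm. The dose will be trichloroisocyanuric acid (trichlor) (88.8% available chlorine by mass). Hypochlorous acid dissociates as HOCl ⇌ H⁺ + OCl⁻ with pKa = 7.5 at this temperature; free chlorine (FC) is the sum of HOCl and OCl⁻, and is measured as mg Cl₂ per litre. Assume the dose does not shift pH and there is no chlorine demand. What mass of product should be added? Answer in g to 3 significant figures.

810 g

Volume: 430 m³ = 430,000 L.
[OCl⁻]/[HOCl] = 10^(pH − pKa) = 10^(7.42 − 7.5) = 0.8318; fraction as HOCl = 1/(1 + 0.8318) = 0.5459.
Free chlorine required for 1.35 ppm HOCl: 1.35 / 0.5459 = 2.473 ppm.
FC to add: 2.473 − 0.8 = 1.673 mg/L as Cl₂.
Cl₂ equivalent: 1.673 mg/L × 430,000 L = 719.3 g.
Product at 88.8% available Cl: 719.3 / 0.888 = 810.1 g.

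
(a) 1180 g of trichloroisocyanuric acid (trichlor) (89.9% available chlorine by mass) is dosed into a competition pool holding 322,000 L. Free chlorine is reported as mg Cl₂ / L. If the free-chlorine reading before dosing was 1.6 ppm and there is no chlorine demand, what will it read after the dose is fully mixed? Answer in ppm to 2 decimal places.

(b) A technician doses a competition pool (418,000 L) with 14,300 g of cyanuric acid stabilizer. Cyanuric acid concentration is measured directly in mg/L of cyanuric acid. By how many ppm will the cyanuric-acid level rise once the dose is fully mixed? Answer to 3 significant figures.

(a) 4.89 ppm; (b) 34.2 ppm

(a) Available chlorine delivered: 1180 g × 0.899 = 1061 g as Cl₂.
(a) Concentration rise: 1061 g / 322,000 L = 3.294 mg/L = 3.29 ppm.
(a) Final FC: 1.6 + 3.29 = 4.89 ppm.

(b) Rise: 14,300 g / 418,000 L × 1000 = 34.21 mg/L.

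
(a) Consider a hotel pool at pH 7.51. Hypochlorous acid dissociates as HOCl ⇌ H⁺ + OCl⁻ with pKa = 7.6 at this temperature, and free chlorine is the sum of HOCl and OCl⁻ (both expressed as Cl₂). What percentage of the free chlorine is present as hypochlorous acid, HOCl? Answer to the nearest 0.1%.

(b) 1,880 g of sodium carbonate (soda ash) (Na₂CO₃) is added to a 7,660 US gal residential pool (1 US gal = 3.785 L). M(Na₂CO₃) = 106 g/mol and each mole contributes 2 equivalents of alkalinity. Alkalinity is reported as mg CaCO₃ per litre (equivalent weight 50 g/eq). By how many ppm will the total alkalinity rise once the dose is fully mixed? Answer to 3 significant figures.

(a) 55.2%; (b) 61.2 ppm

(a) [OCl⁻]/[HOCl] = 10^(pH − pKa) = 10^(7.51 − 7.6) = 10^-0.09 = 0.8128.
(a) Fraction as HOCl = 1 / (1 + 0.8128) = 0.5516.

(b) Volume: 7,660 US gal × 3.785 L/gal = 28,993 L.
(b) Moles of Na₂CO₃: 1,880 g ÷ 106 g/mol = 17.74 mol → 35.47 eq of alkalinity.
(b) As CaCO₃: 35.47 eq × 50 g/eq = 1774 g.
(b) Rise: 1774 g / 28,993 L × 1000 = 61.17 mg/L.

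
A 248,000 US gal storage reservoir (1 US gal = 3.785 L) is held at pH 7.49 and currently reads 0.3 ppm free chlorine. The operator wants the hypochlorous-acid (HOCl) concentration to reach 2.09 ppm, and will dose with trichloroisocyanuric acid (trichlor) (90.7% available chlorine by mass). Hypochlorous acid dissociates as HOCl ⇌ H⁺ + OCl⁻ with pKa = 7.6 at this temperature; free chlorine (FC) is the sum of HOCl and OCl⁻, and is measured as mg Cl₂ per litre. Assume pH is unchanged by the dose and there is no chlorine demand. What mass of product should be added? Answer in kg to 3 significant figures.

3.53 kg

Volume: 248,000 US gal × 3.785 L/gal = 938,680 L.
[OCl⁻]/[HOCl] = 10^(pH − pKa) = 10^(7.49 − 7.6) = 0.7762; fraction as HOCl = 1/(1 + 0.7762) = 0.563.
Free chlorine required for 2.09 ppm HOCl: 2.09 / 0.563 = 3.712 ppm.
FC to add: 3.712 − 0.3 = 3.412 mg/L as Cl₂.
Cl₂ equivalent: 3.412 mg/L × 938,680 L = 3203 g.
Product at 90.7% available Cl: 3203 / 0.907 = 3532 g.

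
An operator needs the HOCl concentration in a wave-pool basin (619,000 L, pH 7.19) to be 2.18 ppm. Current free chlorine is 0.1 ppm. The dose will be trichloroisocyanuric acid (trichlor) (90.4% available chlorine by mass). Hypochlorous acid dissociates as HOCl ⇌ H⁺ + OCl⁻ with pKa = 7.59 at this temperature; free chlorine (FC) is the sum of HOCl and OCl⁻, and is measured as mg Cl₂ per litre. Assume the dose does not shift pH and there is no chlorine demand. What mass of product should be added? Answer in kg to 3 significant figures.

[OCl⁻]/[HOCl] = 10^(pH − pKa) = 10^(7.19 − 7.59) = 0.3981; fraction as HOCl = 1/(1 + 0.3981) = 0.7153.
Free chlorine required for 2.18 ppm HOCl: 2.18 / 0.7153 = 3.048 ppm.
FC to add: 3.048 − 0.1 = 2.948 mg/L as Cl₂.
Cl₂ equivalent: 2.948 mg/L × 619,000 L = 1825 g.
Product at 90.4% available Cl: 1825 / 0.904 = 2019 g.

2.02 kg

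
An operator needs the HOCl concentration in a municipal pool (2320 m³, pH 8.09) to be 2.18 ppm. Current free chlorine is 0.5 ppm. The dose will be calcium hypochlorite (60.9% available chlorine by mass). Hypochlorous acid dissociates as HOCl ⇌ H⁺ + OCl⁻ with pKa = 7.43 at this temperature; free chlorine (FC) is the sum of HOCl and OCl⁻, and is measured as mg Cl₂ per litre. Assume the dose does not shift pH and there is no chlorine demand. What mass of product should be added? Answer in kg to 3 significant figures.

44.4 kg

Volume: 2320 m³ = 2,320,000 L.
[OCl⁻]/[HOCl] = 10^(pH − pKa) = 10^(8.09 − 7.43) = 4.571; fraction as HOCl = 1/(1 + 4.571) = 0.1795.
Free chlorine required for 2.18 ppm HOCl: 2.18 / 0.1795 = 12.14 ppm.
FC to add: 12.14 − 0.5 = 11.64 mg/L as Cl₂.
Cl₂ equivalent: 11.64 mg/L × 2,320,000 L = 27,020 g.
Product at 60.9% available Cl: 27,020 / 0.609 = 44,360 g.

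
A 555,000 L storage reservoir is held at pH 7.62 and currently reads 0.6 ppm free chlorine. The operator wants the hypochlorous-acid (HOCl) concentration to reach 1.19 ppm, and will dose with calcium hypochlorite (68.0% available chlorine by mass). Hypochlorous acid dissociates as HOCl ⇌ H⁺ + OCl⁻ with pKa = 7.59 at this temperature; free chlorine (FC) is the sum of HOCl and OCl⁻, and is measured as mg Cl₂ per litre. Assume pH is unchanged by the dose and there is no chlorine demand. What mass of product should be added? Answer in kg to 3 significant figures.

1.52 kg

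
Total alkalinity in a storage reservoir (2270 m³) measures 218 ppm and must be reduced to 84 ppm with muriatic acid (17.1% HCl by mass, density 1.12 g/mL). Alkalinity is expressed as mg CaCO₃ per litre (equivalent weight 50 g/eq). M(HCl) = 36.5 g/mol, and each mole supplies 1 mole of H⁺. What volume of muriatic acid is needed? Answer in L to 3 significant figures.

1,160 L

Volume: 2270 m³ = 2,270,000 L.
Alkalinity to neutralize: (218 − 84) = 134 mg/L as CaCO₃ × 2,270,000 L = 304,200 g as CaCO₃.
Equivalents of H⁺ required: 304,200 ÷ 50 g/eq = 6084 eq = 6084 mol HCl.
Mass of HCl: 6084 × 36.5 = 222,100 g.
Mass of 17.1% solution: 222,100 / 0.171 = 1,299,000 g.
Volume: 1,299,000 g ÷ 1.12 g/mL = 1,159,000 mL.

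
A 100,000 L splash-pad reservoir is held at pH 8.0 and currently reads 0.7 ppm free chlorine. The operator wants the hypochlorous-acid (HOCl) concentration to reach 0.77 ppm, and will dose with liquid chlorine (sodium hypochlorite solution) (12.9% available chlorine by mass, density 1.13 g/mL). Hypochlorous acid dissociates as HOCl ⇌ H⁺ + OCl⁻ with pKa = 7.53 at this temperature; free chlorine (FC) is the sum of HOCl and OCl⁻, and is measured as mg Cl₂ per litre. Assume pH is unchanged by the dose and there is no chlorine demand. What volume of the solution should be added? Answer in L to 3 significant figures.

[OCl⁻]/[HOCl] = 10^(pH − pKa) = 10^(8.0 − 7.53) = 2.951; fraction as HOCl = 1/(1 + 2.951) = 0.2531.
Free chlorine required for 0.77 ppm HOCl: 0.77 / 0.2531 = 3.042 ppm.
FC to add: 3.042 − 0.7 = 2.342 mg/L as Cl₂.
Cl₂ equivalent: 2.342 mg/L × 100,000 L = 234.2 g.
Product at 12.9% available Cl: 234.2 / 0.129 = 1816 g.
Volume: 1816 g ÷ 1.13 g/mL = 1607 mL.

1.61 L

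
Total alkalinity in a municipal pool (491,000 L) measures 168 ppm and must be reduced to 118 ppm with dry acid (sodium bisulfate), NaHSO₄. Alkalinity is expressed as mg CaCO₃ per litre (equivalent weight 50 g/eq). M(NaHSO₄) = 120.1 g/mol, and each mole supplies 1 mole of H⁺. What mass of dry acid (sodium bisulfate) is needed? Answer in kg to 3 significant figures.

Alkalinity to neutralize: (168 − 118) = 50 mg/L as CaCO₃ × 491,000 L = 24,550 g as CaCO₃.
Equivalents of H⁺ required: 24,550 ÷ 50 g/eq = 491 eq = 491 mol NaHSO₄.
Mass of NaHSO₄: 491 × 120.1 = 58,970 g.

59.0 kg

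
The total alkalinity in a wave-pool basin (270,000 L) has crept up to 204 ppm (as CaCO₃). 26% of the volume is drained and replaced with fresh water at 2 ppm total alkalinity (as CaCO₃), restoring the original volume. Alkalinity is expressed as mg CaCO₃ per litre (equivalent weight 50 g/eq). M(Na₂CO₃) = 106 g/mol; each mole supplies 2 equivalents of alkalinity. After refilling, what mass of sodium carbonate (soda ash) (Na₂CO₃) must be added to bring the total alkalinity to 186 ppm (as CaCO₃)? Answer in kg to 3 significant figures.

After draining 26% and refilling: 204 × 0.74 + 2 × 0.26 = 151.48 ppm.
Deficit to target: 186 − 151.48 = 34.52 mg/L.
As CaCO₃: 34.52 mg/L × 270,000 L = 9320 g; ÷ 50 g/eq ÷ 2 = 93.2 mol Na₂CO₃.
Mass: 93.2 × 106 = 9880 g.

9.88 kg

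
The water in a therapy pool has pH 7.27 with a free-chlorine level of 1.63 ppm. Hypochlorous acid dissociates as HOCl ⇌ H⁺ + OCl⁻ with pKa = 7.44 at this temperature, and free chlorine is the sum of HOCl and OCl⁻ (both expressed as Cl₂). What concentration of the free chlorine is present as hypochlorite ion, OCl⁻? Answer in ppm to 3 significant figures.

0.657 ppm

[OCl⁻]/[HOCl] = 10^(pH − pKa) = 10^(7.27 − 7.44) = 10^-0.17 = 0.6761.
Fraction as HOCl = 1 / (1 + 0.6761) = 0.5966.
OCl⁻ = (1 − 0.5966) × 1.63 ppm = 0.6575 ppm.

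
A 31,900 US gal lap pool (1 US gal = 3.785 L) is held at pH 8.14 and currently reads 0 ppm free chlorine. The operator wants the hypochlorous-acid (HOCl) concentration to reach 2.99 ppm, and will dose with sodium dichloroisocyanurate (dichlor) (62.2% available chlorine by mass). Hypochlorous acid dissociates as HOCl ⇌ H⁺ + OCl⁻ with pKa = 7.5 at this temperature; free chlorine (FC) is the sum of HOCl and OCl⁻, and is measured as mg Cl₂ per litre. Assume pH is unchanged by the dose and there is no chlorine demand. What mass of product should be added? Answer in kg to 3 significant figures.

3.11 kg

Volume: 31,900 US gal × 3.785 L/gal = 120,742 L.
[OCl⁻]/[HOCl] = 10^(pH − pKa) = 10^(8.14 − 7.5) = 4.365; fraction as HOCl = 1/(1 + 4.365) = 0.1864.
Free chlorine required for 2.99 ppm HOCl: 2.99 / 0.1864 = 16.04 ppm.
FC to add: 16.04 − 0 = 16.04 mg/L as Cl₂.
Cl₂ equivalent: 16.04 mg/L × 120,742 L = 1937 g.
Product at 62.2% available Cl: 1937 / 0.622 = 3114 g.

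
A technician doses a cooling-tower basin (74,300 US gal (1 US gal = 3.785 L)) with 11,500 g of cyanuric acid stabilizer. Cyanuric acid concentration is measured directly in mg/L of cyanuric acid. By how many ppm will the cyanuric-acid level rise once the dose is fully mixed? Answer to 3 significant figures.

40.9 ppm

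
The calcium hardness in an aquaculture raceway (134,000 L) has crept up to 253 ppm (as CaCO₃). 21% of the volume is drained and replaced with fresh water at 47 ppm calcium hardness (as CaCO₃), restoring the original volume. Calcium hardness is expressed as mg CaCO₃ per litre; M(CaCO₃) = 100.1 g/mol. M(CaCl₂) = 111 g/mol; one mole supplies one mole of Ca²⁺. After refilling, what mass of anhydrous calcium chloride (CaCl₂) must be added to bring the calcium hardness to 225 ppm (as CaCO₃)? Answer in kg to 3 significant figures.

2.27 kg

After draining 21% and refilling: 253 × 0.79 + 47 × 0.21 = 209.74 ppm.
Deficit to target: 225 − 209.74 = 15.26 mg/L.
As CaCO₃: 15.26 mg/L × 134,000 L = 2045 g; ÷ 100.1 = 20.43 mol Ca²⁺.
Mass: 20.43 × 111 = 2268 g.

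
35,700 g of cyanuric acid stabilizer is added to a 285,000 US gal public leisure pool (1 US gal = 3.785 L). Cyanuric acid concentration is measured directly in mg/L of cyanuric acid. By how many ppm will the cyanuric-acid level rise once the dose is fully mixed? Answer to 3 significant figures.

33.1 ppm

Volume: 285,000 US gal × 3.785 L/gal = 1,078,725 L.
Rise: 35,700 g / 1,078,725 L × 1000 = 33.09 mg/L.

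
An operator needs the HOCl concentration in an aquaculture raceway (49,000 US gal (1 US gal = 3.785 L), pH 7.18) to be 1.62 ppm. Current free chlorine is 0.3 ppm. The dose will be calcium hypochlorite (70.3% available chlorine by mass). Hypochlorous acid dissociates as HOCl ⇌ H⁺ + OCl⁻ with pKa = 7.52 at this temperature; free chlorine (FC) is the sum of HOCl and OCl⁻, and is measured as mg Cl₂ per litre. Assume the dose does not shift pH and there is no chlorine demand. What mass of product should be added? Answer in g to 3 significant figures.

544 g

Volume: 49,000 US gal × 3.785 L/gal = 185,465 L.
[OCl⁻]/[HOCl] = 10^(pH − pKa) = 10^(7.18 − 7.52) = 0.4571; fraction as HOCl = 1/(1 + 0.4571) = 0.6863.
Free chlorine required for 1.62 ppm HOCl: 1.62 / 0.6863 = 2.36 ppm.
FC to add: 2.36 − 0.3 = 2.06 mg/L as Cl₂.
Cl₂ equivalent: 2.06 mg/L × 185,465 L = 382.1 g.
Product at 70.3% available Cl: 382.1 / 0.703 = 543.6 g.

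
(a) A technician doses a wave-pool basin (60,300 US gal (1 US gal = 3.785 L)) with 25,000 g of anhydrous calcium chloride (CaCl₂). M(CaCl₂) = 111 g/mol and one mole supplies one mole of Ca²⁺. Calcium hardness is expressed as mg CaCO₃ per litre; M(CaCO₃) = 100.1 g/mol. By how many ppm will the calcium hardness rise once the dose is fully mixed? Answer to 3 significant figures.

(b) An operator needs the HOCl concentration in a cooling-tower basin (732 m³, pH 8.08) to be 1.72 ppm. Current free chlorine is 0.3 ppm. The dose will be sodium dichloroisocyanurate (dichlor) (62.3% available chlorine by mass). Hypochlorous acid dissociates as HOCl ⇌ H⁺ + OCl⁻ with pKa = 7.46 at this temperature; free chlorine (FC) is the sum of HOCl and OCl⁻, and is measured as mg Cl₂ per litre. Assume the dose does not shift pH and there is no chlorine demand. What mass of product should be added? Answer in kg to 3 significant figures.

(a) Volume: 60,300 US gal × 3.785 L/gal = 228,236 L.
(a) Moles of Ca²⁺: 25,000 g ÷ 111 g/mol = 225.2 mol.
(a) As CaCO₃: 225.2 mol × 100.1 g/mol = 22,550 g.
(a) Rise: 22,550 g / 228,236 L × 1000 = 98.78 mg/L.

(b) Volume: 732 m³ = 732,000 L.
(b) [OCl⁻]/[HOCl] = 10^(pH − pKa) = 10^(8.08 − 7.46) = 4.169; fraction as HOCl = 1/(1 + 4.169) = 0.1935.
(b) Free chlorine required for 1.72 ppm HOCl: 1.72 / 0.1935 = 8.89 ppm.
(b) FC to add: 8.89 − 0.3 = 8.59 mg/L as Cl₂.
(b) Cl₂ equivalent: 8.59 mg/L × 732,000 L = 6288 g.
(b) Product at 62.3% available Cl: 6288 / 0.623 = 10,090 g.

(a) 98.8 ppm; (b) 10.1 kg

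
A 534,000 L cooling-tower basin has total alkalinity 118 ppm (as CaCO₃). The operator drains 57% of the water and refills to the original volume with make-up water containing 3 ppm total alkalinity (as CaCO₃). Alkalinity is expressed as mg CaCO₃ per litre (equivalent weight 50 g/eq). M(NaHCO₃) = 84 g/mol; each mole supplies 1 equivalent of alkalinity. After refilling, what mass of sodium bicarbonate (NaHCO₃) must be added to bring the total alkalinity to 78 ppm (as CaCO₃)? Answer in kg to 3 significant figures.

22.9 kg

After draining 57% and refilling: 118 × 0.43 + 3 × 0.57 = 52.45 ppm.
Deficit to target: 78 − 52.45 = 25.55 mg/L.
As CaCO₃: 25.55 mg/L × 534,000 L = 13,640 g; ÷ 50 g/eq ÷ 1 = 272.9 mol NaHCO₃.
Mass: 272.9 × 84 = 22,920 g.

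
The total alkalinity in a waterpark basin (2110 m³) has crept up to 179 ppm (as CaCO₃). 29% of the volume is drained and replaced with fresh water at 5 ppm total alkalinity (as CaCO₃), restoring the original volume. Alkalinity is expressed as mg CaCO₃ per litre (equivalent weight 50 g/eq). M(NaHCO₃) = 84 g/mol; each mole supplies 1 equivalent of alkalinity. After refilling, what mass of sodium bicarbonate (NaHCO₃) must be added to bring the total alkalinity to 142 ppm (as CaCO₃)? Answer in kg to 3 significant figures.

47.7 kg

Volume: 2110 m³ = 2,110,000 L.
After draining 29% and refilling: 179 × 0.71 + 5 × 0.29 = 128.54 ppm.
Deficit to target: 142 − 128.54 = 13.46 mg/L.
As CaCO₃: 13.46 mg/L × 2,110,000 L = 28,400 g; ÷ 50 g/eq ÷ 1 = 568 mol NaHCO₃.
Mass: 568 × 84 = 47,710 g.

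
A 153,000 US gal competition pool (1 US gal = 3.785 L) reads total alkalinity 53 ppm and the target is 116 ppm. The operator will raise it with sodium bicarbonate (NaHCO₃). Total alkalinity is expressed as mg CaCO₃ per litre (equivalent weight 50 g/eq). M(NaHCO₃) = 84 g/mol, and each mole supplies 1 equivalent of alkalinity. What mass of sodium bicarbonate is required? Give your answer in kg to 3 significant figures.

61.3 kg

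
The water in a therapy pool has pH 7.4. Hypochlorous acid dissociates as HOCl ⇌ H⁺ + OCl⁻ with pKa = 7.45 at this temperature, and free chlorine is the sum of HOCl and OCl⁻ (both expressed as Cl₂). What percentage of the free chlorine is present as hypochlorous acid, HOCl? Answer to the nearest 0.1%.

52.9%

[OCl⁻]/[HOCl] = 10^(pH − pKa) = 10^(7.4 − 7.45) = 10^-0.05 = 0.8913.
Fraction as HOCl = 1 / (1 + 0.8913) = 0.5288.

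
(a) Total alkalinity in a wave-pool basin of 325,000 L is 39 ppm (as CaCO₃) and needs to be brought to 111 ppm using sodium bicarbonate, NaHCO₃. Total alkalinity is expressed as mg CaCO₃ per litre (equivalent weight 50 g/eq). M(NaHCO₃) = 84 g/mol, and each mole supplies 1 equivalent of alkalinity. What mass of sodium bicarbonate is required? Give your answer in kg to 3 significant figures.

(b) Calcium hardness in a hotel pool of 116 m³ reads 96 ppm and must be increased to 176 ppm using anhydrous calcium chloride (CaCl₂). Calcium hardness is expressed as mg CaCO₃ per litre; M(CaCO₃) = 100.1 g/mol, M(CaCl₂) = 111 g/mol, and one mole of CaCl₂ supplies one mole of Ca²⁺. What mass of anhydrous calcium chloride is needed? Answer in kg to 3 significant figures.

(a) 39.3 kg; (b) 10.3 kg

(a) Alkalinity to add: (111 − 39) = 72 mg/L as CaCO₃ × 325,000 L = 23,400 g as CaCO₃.
(a) Equivalents: 23,400 g ÷ 50 g/eq = 468 eq.
(a) NaHCO₃ supplies 1 eq per mole → 468 mol.
(a) Mass: 468 mol × 84 g/mol = 39,310 g.

(b) Volume: 116 m³ = 116,000 L.
(b) Hardness to add: (176 − 96) = 80 mg/L as CaCO₃ × 116,000 L = 9280 g as CaCO₃.
(b) Moles of Ca²⁺ (1 mol Ca²⁺ ≡ 1 mol CaCO₃): 9280 / 100.1 g/mol = 92.71 mol.
(b) Mass of CaCl₂: 92.71 × 111 = 10,290 g.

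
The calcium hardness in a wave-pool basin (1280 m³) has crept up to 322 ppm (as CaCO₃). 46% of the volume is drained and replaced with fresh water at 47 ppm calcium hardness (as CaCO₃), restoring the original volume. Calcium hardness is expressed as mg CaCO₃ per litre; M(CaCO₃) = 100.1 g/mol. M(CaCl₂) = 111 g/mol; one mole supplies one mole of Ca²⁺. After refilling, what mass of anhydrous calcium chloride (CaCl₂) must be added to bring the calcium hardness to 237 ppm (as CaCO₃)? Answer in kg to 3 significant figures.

58.9 kg

Volume: 1280 m³ = 1,280,000 L.
After draining 46% and refilling: 322 × 0.54 + 47 × 0.46 = 195.5 ppm.
Deficit to target: 237 − 195.5 = 41.5 mg/L.
As CaCO₃: 41.5 mg/L × 1,280,000 L = 53,120 g; ÷ 100.1 = 530.7 mol Ca²⁺.
Mass: 530.7 × 111 = 58,900 g.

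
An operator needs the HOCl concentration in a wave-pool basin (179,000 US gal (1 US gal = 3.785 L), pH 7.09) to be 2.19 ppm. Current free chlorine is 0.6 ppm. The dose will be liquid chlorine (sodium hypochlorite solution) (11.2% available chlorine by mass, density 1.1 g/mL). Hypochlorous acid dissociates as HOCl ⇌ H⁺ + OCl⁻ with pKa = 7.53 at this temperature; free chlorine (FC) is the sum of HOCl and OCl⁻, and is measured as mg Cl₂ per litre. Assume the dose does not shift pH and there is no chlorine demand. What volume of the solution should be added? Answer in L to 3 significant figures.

13.1 L

Volume: 179,000 US gal × 3.785 L/gal = 677,515 L.
[OCl⁻]/[HOCl] = 10^(pH − pKa) = 10^(7.09 − 7.53) = 0.3631; fraction as HOCl = 1/(1 + 0.3631) = 0.7336.
Free chlorine required for 2.19 ppm HOCl: 2.19 / 0.7336 = 2.985 ppm.
FC to add: 2.985 − 0.6 = 2.385 mg/L as Cl₂.
Cl₂ equivalent: 2.385 mg/L × 677,515 L = 1616 g.
Product at 11.2% available Cl: 1616 / 0.112 = 14,430 g.
Volume: 14,430 g ÷ 1.1 g/mL = 13,120 mL.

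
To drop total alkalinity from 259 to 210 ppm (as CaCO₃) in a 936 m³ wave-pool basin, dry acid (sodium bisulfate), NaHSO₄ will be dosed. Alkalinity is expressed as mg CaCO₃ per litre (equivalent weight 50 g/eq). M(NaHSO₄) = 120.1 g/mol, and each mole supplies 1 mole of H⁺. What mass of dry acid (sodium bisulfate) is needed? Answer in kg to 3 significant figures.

110 kg

Volume: 936 m³ = 936,000 L.
Alkalinity to neutralize: (259 − 210) = 49 mg/L as CaCO₃ × 936,000 L = 45,860 g as CaCO₃.
Equivalents of H⁺ required: 45,860 ÷ 50 g/eq = 917.3 eq = 917.3 mol NaHSO₄.
Mass of NaHSO₄: 917.3 × 120.1 = 110,200 g.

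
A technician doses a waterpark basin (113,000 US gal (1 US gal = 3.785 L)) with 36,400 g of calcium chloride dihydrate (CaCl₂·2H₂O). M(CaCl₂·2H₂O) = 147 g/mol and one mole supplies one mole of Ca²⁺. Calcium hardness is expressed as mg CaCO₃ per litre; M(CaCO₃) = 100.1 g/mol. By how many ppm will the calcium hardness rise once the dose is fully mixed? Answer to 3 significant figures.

Volume: 113,000 US gal × 3.785 L/gal = 427,705 L.
Moles of Ca²⁺: 36,400 g ÷ 147 g/mol = 247.6 mol.
As CaCO₃: 247.6 mol × 100.1 g/mol = 24,790 g.
Rise: 24,790 g / 427,705 L × 1000 = 57.95 mg/L.

58.0 ppm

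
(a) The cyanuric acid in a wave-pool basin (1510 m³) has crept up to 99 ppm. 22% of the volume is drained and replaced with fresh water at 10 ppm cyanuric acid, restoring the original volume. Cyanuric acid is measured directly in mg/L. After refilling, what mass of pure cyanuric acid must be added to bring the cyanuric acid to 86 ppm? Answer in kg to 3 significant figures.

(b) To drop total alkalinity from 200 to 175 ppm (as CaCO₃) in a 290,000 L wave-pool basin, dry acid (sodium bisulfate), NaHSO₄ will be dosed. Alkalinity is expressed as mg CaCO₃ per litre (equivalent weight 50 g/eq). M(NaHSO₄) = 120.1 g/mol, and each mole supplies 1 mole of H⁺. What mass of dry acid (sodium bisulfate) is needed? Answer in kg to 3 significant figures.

(a) 9.94 kg; (b) 17.4 kg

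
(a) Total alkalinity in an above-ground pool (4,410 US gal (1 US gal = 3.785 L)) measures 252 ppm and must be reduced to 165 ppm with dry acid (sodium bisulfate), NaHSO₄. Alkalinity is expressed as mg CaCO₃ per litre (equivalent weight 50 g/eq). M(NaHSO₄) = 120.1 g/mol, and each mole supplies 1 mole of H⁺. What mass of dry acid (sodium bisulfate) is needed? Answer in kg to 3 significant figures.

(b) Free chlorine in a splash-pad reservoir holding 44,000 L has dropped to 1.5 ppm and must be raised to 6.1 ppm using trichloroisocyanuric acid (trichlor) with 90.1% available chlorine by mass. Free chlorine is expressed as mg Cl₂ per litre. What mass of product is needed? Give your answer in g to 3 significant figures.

(a) 3.49 kg; (b) 225 g

(a) Volume: 4,410 US gal × 3.785 L/gal = 16,692 L.
(a) Alkalinity to neutralize: (252 − 165) = 87 mg/L as CaCO₃ × 16,692 L = 1452 g as CaCO₃.
(a) Equivalents of H⁺ required: 1452 ÷ 50 g/eq = 29.04 eq = 29.04 mol NaHSO₄.
(a) Mass of NaHSO₄: 29.04 × 120.1 = 3488 g.

(b) Chlorine deficit: 6.1 − 1.5 = 4.6 ppm = 4.6 mg/L as Cl₂.
(b) Cl₂ equivalent needed: 4.6 mg/L × 44,000 L = 202,400 mg = 202.4 g.
(b) Product at 90.1% available chlorine: 202.4 / 0.901 = 224.6 g.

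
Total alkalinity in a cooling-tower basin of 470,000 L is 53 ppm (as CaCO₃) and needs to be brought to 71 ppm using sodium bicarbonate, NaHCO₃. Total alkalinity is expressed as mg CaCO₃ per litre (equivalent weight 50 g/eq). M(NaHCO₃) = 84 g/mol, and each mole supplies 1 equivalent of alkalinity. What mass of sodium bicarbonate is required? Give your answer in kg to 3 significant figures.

14.2 kg

Alkalinity to add: (71 − 53) = 18 mg/L as CaCO₃ × 470,000 L = 8460 g as CaCO₃.
Equivalents: 8460 g ÷ 50 g/eq = 169.2 eq.
NaHCO₃ supplies 1 eq per mole → 169.2 mol.
Mass: 169.2 mol × 84 g/mol = 14,210 g.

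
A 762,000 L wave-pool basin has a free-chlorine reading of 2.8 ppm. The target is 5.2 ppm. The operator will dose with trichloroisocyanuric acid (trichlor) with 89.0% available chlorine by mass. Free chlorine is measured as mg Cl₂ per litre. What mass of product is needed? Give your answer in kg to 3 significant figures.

2.05 kg

Chlorine deficit: 5.2 − 2.8 = 2.4 ppm = 2.4 mg/L as Cl₂.
Cl₂ equivalent needed: 2.4 mg/L × 762,000 L = 1,829,000 mg = 1829 g.
Product at 89.0% available chlorine: 1829 / 0.89 = 2055 g.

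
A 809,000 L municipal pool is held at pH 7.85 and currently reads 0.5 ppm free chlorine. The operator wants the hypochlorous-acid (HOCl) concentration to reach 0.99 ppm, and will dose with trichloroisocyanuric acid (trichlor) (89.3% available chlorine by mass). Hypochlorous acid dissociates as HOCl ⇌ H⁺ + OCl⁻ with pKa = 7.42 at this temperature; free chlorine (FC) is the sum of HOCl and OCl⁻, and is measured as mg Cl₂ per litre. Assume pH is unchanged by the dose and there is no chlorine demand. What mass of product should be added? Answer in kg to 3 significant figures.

2.86 kg

[OCl⁻]/[HOCl] = 10^(pH − pKa) = 10^(7.85 − 7.42) = 2.692; fraction as HOCl = 1/(1 + 2.692) = 0.2709.
Free chlorine required for 0.99 ppm HOCl: 0.99 / 0.2709 = 3.655 ppm.
FC to add: 3.655 − 0.5 = 3.155 mg/L as Cl₂.
Cl₂ equivalent: 3.155 mg/L × 809,000 L = 2552 g.
Product at 89.3% available Cl: 2552 / 0.893 = 2858 g.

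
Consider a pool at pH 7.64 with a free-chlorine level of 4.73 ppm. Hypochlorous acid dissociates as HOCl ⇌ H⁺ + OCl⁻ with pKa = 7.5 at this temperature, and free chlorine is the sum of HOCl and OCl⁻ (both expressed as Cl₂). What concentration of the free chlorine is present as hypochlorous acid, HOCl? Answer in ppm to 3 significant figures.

1.99 ppm

[OCl⁻]/[HOCl] = 10^(pH − pKa) = 10^(7.64 − 7.5) = 10^0.14 = 1.38.
Fraction as HOCl = 1 / (1 + 1.38) = 0.4201.
HOCl = 0.4201 × 4.73 ppm = 1.987 ppm.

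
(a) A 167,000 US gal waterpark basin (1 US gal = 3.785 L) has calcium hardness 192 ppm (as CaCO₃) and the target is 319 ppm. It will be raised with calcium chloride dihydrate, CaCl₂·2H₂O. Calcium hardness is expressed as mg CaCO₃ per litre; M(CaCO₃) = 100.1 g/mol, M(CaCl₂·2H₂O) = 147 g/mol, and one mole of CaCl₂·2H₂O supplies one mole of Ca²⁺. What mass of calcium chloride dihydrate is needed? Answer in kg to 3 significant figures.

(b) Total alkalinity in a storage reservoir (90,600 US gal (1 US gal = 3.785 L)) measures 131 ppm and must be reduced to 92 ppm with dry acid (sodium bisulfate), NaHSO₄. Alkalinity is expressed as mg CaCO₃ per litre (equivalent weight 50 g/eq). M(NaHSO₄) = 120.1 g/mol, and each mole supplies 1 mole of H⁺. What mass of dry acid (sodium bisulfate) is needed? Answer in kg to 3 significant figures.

(a) 118 kg; (b) 32.1 kg

(a) Volume: 167,000 US gal × 3.785 L/gal = 632,095 L.
(a) Hardness to add: (319 − 192) = 127 mg/L as CaCO₃ × 632,095 L = 80,280 g as CaCO₃.
(a) Moles of Ca²⁺ (1 mol Ca²⁺ ≡ 1 mol CaCO₃): 80,280 / 100.1 g/mol = 802 mol.
(a) Mass of CaCl₂·2H₂O: 802 × 147 = 117,900 g.

(b) Volume: 90,600 US gal × 3.785 L/gal = 342,921 L.
(b) Alkalinity to neutralize: (131 − 92) = 39 mg/L as CaCO₃ × 342,921 L = 13,370 g as CaCO₃.
(b) Equivalents of H⁺ required: 13,370 ÷ 50 g/eq = 267.5 eq = 267.5 mol NaHSO₄.
(b) Mass of NaHSO₄: 267.5 × 120.1 = 32,120 g.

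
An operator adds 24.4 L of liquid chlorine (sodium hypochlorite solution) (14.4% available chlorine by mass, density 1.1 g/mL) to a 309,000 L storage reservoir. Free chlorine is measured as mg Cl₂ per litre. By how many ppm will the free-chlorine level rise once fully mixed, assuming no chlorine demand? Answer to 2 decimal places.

12.51 ppm

Mass of solution: 24.4 L × 1000 mL/L × 1.1 g/mL = 26,840 g.
Available chlorine delivered: 26,840 g × 0.144 = 3865 g as Cl₂.
Concentration rise: 3865 g / 309,000 L = 12.51 mg/L = 12.51 ppm.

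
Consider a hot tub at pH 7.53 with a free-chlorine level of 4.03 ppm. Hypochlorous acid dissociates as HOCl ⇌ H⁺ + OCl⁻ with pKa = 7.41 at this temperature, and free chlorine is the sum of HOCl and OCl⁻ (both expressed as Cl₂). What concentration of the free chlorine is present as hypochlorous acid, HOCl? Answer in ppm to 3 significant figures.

[OCl⁻]/[HOCl] = 10^(pH − pKa) = 10^(7.53 − 7.41) = 10^0.12 = 1.318.
Fraction as HOCl = 1 / (1 + 1.318) = 0.4314.
HOCl = 0.4314 × 4.03 ppm = 1.738 ppm.

1.74 ppm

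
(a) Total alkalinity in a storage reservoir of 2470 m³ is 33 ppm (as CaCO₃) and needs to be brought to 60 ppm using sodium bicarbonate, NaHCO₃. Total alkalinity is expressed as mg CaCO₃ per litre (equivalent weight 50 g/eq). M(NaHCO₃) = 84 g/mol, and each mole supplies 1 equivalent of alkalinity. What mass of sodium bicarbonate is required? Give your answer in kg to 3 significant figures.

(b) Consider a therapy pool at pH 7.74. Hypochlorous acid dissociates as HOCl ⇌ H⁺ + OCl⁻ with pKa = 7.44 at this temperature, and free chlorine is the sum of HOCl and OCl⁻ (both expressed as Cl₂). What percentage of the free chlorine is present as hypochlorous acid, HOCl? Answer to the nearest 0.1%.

(a) 112 kg; (b) 33.4%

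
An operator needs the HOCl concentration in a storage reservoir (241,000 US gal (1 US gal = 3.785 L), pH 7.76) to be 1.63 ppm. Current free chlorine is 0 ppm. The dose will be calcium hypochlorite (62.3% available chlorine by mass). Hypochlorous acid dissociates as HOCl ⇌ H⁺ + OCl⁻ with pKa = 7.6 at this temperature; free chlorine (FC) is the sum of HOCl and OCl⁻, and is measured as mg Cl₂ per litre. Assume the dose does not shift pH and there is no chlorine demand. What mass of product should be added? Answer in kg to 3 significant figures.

Volume: 241,000 US gal × 3.785 L/gal = 912,185 L.
[OCl⁻]/[HOCl] = 10^(pH − pKa) = 10^(7.76 − 7.6) = 1.445; fraction as HOCl = 1/(1 + 1.445) = 0.4089.
Free chlorine required for 1.63 ppm HOCl: 1.63 / 0.4089 = 3.986 ppm.
FC to add: 3.986 − 0 = 3.986 mg/L as Cl₂.
Cl₂ equivalent: 3.986 mg/L × 912,185 L = 3636 g.
Product at 62.3% available Cl: 3636 / 0.623 = 5836 g.

5.84 kg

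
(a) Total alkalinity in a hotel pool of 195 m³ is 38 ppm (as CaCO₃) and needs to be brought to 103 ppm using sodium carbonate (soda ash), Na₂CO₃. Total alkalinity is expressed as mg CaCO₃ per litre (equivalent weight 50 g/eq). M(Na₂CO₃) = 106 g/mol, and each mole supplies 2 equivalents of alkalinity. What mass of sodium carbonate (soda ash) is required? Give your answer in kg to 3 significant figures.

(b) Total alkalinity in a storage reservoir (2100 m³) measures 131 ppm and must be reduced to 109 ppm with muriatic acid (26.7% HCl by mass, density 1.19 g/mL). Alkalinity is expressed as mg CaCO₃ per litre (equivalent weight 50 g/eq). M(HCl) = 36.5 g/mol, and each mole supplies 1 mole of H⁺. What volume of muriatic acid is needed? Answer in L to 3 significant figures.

(a) Volume: 195 m³ = 195,000 L.
(a) Alkalinity to add: (103 − 38) = 65 mg/L as CaCO₃ × 195,000 L = 12,680 g as CaCO₃.
(a) Equivalents: 12,680 g ÷ 50 g/eq = 253.5 eq.
(a) Each mole of Na₂CO₃ supplies 2 eq, so 253.5 / 2 = 126.8 mol.
(a) Mass: 126.8 mol × 106 g/mol = 13,440 g.

(b) Volume: 2100 m³ = 2,100,000 L.
(b) Alkalinity to neutralize: (131 − 109) = 22 mg/L as CaCO₃ × 2,100,000 L = 46,200 g as CaCO₃.
(b) Equivalents of H⁺ required: 46,200 ÷ 50 g/eq = 924 eq = 924 mol HCl.
(b) Mass of HCl: 924 × 36.5 = 33,730 g.
(b) Mass of 26.7% solution: 33,730 / 0.267 = 126,300 g.
(b) Volume: 126,300 g ÷ 1.19 g/mL = 106,100 mL.

(a) 13.4 kg; (b) 106 L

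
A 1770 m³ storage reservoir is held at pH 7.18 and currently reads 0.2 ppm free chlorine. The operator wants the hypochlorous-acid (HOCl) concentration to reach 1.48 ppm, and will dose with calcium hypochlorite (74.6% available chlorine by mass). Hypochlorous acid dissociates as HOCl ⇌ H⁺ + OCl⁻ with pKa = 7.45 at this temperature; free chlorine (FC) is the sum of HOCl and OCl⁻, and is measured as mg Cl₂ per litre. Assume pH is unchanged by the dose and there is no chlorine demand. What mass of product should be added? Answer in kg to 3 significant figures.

Volume: 1770 m³ = 1,770,000 L.
[OCl⁻]/[HOCl] = 10^(pH − pKa) = 10^(7.18 − 7.45) = 0.537; fraction as HOCl = 1/(1 + 0.537) = 0.6506.
Free chlorine required for 1.48 ppm HOCl: 1.48 / 0.6506 = 2.275 ppm.
FC to add: 2.275 − 0.2 = 2.075 mg/L as Cl₂.
Cl₂ equivalent: 2.075 mg/L × 1,770,000 L = 3672 g.
Product at 74.6% available Cl: 3672 / 0.746 = 4923 g.

4.92 kg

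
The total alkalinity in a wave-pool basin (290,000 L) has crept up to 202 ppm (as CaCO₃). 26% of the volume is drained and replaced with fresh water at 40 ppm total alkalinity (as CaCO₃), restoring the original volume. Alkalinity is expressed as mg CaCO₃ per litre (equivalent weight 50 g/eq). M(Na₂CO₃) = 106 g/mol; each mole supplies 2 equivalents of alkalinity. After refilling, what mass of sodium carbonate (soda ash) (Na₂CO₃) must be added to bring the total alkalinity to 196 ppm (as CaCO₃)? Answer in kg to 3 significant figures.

11.1 kg

After draining 26% and refilling: 202 × 0.74 + 40 × 0.26 = 159.88 ppm.
Deficit to target: 196 − 159.88 = 36.12 mg/L.
As CaCO₃: 36.12 mg/L × 290,000 L = 10,470 g; ÷ 50 g/eq ÷ 2 = 104.7 mol Na₂CO₃.
Mass: 104.7 × 106 = 11,100 g.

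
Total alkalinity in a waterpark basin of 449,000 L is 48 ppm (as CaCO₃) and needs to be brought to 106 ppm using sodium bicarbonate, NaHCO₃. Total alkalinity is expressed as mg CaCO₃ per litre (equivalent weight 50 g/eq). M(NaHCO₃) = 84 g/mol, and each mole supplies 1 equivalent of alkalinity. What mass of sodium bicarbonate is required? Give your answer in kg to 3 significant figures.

43.8 kg

Alkalinity to add: (106 − 48) = 58 mg/L as CaCO₃ × 449,000 L = 26,040 g as CaCO₃.
Equivalents: 26,040 g ÷ 50 g/eq = 520.8 eq.
NaHCO₃ supplies 1 eq per mole → 520.8 mol.
Mass: 520.8 mol × 84 g/mol = 43,750 g.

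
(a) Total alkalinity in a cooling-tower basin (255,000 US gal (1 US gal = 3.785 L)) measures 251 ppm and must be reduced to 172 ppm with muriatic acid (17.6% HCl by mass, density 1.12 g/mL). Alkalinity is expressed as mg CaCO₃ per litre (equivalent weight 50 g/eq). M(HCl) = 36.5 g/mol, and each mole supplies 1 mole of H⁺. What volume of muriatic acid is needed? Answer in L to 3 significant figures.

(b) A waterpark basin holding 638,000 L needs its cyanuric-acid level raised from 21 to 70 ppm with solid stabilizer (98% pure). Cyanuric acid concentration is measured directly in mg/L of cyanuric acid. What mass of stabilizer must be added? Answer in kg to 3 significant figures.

(a) Volume: 255,000 US gal × 3.785 L/gal = 965,175 L.
(a) Alkalinity to neutralize: (251 − 172) = 79 mg/L as CaCO₃ × 965,175 L = 76,250 g as CaCO₃.
(a) Equivalents of H⁺ required: 76,250 ÷ 50 g/eq = 1525 eq = 1525 mol HCl.
(a) Mass of HCl: 1525 × 36.5 = 55,660 g.
(a) Mass of 17.6% solution: 55,660 / 0.176 = 316,300 g.
(a) Volume: 316,300 g ÷ 1.12 g/mL = 282,400 mL.

(b) CYA to add: (70 − 21) = 49 mg/L × 638,000 L = 31,260 g cyanuric acid.
(b) At 98% purity: 31,260 / 0.98 = 31,900 g product.

(a) 282 L; (b) 31.9 kg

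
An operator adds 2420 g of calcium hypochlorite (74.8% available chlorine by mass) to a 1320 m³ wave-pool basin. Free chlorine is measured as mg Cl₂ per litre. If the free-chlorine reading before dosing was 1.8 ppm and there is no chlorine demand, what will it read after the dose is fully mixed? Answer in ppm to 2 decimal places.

3.17 ppm

Volume: 1320 m³ = 1,320,000 L.
Available chlorine delivered: 2420 g × 0.748 = 1810 g as Cl₂.
Concentration rise: 1810 g / 1,320,000 L = 1.371 mg/L = 1.37 ppm.
Final FC: 1.8 + 1.37 = 3.17 ppm.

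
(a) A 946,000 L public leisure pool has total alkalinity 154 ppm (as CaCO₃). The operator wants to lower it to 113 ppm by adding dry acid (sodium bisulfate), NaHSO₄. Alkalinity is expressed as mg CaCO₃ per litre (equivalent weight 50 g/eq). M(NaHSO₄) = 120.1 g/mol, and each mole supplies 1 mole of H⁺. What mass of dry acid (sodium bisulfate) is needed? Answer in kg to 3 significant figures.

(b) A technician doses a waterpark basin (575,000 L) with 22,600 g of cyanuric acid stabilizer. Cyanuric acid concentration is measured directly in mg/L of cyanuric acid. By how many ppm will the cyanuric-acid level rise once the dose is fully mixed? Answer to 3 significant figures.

(a) 93.2 kg; (b) 39.3 ppm

(a) Alkalinity to neutralize: (154 − 113) = 41 mg/L as CaCO₃ × 946,000 L = 38,790 g as CaCO₃.
(a) Equivalents of H⁺ required: 38,790 ÷ 50 g/eq = 775.7 eq = 775.7 mol NaHSO₄.
(a) Mass of NaHSO₄: 775.7 × 120.1 = 93,160 g.

(b) Rise: 22,600 g / 575,000 L × 1000 = 39.3 mg/L.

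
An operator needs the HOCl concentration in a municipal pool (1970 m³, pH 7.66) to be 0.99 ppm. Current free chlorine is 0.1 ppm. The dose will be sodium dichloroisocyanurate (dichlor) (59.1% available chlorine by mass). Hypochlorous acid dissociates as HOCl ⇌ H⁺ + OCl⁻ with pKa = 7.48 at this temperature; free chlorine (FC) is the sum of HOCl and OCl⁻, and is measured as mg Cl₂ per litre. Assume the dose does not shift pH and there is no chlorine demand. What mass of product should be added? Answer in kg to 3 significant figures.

Volume: 1970 m³ = 1,970,000 L.
[OCl⁻]/[HOCl] = 10^(pH − pKa) = 10^(7.66 − 7.48) = 1.514; fraction as HOCl = 1/(1 + 1.514) = 0.3978.
Free chlorine required for 0.99 ppm HOCl: 0.99 / 0.3978 = 2.488 ppm.
FC to add: 2.488 − 0.1 = 2.388 mg/L as Cl₂.
Cl₂ equivalent: 2.388 mg/L × 1,970,000 L = 4705 g.
Product at 59.1% available Cl: 4705 / 0.591 = 7961 g.

7.96 kg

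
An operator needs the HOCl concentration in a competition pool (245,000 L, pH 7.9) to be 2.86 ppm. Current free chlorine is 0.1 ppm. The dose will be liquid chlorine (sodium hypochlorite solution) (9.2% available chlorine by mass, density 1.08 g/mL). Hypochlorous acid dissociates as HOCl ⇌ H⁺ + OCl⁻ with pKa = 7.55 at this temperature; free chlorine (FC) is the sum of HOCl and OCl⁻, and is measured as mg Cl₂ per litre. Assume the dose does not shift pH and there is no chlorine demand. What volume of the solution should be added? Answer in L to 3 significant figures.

[OCl⁻]/[HOCl] = 10^(pH − pKa) = 10^(7.9 − 7.55) = 2.239; fraction as HOCl = 1/(1 + 2.239) = 0.3088.
Free chlorine required for 2.86 ppm HOCl: 2.86 / 0.3088 = 9.263 ppm.
FC to add: 9.263 − 0.1 = 9.163 mg/L as Cl₂.
Cl₂ equivalent: 9.163 mg/L × 245,000 L = 2245 g.
Product at 9.2% available Cl: 2245 / 0.092 = 24,400 g.
Volume: 24,400 g ÷ 1.08 g/mL = 22,590 mL.

22.6 L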